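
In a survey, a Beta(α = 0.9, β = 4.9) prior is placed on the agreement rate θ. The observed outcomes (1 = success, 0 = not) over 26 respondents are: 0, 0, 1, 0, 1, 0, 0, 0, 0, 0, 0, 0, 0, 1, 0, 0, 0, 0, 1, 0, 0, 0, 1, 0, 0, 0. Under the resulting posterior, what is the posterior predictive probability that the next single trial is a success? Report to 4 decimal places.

The Beta prior is conjugate to a Binomial/Bernoulli likelihood; the update adds successes to α and failures to β.
Posterior: Beta(α+k, β+n−k) = Beta(0.9+5, 4.9+21) = Beta(5.9, 25.9).
For a single future Bernoulli trial, P(success | data) = α/(α+β) = 0.1855.

0.1855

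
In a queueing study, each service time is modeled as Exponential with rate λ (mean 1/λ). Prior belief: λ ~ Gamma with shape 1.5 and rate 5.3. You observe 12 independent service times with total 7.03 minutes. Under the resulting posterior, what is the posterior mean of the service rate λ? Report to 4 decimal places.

With a Gamma(shape α, rate β) prior on the exponential rate λ, the posterior after n observations with total T = Σxᵢ is Gamma(α+n, β+T).
Posterior: Gamma(1.5+12, 5.3+7.03) = Gamma(13.5, 12.33).
Posterior mean of λ = α/β = 13.5/12.33 = 1.0949.

1.0949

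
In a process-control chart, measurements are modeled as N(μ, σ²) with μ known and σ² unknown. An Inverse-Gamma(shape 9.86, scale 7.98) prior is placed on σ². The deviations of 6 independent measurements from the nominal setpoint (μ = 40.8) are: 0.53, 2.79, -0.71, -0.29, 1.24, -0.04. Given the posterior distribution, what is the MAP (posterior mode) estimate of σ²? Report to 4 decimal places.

0.9434

With known mean μ and an Inverse-Gamma(α, β) prior on σ², the Normal likelihood is conjugate: posterior is Inv-Gamma(α + n/2, β + Σ(xᵢ−μ)²/2).
Σ(xᵢ−μ)² = (0.53)² + (2.79)² + (-0.71)² + (-0.29)² + (1.24)² + (-0.04)² = 10.1924.
Posterior: Inv-Gamma(9.86 + 6/2, 7.98 + 10.1924/2) = Inv-Gamma(12.86, 13.07620).
Mode = β/(α+1) = 13.07620/13.86 = 0.9434.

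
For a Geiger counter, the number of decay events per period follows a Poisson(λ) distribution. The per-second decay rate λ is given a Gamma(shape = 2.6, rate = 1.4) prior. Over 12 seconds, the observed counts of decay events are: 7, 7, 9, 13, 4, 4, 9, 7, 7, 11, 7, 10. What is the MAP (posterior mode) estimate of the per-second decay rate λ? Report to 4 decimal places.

With a Gamma(shape α, rate β) prior, the Poisson likelihood is conjugate: the posterior is Gamma(α + ΣXᵢ, β + n).
Sum of counts S = 95 over n = 12 seconds.
Posterior: Gamma(α+S, β+n) = Gamma(2.6+95, 1.4+12) = Gamma(97.6, 13.4).
Mode of Gamma(α,β) for α≥1 is (α−1)/β = 96.6/13.4 = 7.2090.

7.2090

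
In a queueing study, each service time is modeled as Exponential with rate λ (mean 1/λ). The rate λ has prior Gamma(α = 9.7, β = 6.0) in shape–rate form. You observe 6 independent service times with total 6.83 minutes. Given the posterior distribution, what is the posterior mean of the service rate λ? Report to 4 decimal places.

1.2237

With a Gamma(shape α, rate β) prior on the exponential rate λ, the posterior after n observations with total T = Σxᵢ is Gamma(α+n, β+T).
Posterior: Gamma(9.7+6, 6.0+6.83) = Gamma(15.7, 12.83).
Posterior mean of λ = α/β = 15.7/12.83 = 1.2237.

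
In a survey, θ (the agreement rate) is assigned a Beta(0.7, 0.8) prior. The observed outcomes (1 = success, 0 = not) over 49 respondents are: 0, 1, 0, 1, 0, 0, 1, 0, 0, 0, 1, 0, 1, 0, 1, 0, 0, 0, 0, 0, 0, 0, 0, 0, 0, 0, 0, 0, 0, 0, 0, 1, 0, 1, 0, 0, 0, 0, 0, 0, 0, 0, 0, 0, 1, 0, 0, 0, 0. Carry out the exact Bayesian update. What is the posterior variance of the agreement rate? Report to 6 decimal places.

The Beta prior is conjugate to a Binomial/Bernoulli likelihood; the update adds successes to α and failures to β.
Posterior: Beta(α+k, β+n−k) = Beta(0.7+9, 0.8+40) = Beta(9.7, 40.8).
Var = αβ/((α+β)²(α+β+1)) = 9.7·40.8/(50.5²·51.5) = 0.003013.

0.003013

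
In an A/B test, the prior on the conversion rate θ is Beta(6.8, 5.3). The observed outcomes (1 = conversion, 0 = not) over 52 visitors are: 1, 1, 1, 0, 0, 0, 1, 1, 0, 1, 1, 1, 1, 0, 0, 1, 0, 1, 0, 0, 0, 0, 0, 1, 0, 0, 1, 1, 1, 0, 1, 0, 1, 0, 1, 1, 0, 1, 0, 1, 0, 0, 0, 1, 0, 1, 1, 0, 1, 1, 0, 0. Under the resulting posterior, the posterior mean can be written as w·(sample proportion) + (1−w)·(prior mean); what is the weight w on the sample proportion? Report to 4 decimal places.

0.8112

The Beta prior is conjugate to a Binomial/Bernoulli likelihood; the update adds successes to α and failures to β.
Posterior mean = (α₀+k)/(α₀+β₀+n) = [n/(α₀+β₀+n)]·(k/n) + [(α₀+β₀)/(α₀+β₀+n)]·α₀/(α₀+β₀), so only n and the prior enter the weight.
The weight on the data is w = n/(α₀+β₀+n) = 52/(6.8+5.3+52) = 52/64.1 = 0.8112.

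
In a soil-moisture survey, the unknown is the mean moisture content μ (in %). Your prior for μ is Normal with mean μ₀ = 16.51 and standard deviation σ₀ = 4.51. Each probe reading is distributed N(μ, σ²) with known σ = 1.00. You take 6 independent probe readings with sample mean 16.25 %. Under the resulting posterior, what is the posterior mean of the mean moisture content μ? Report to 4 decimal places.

For Normal data with known variance σ², a Normal(μ₀, σ₀²) prior on μ is conjugate. Posterior precision = 1/σ₀² + n/σ²; posterior mean is the precision-weighted average of μ₀ and x̄.
n·x̄ = 6·16.25 = 97.5.
σ₀² = 4.51² = 20.3401, σ² = 1.00² = 1; σ² + n·σ₀² = 1 + 6·20.3401 = 123.0406.
Posterior mean = (μ₀/σ₀² + n·x̄/σ²)/(1/σ₀² + n/σ²) = (σ²·μ₀ + σ₀²·n·x̄)/(σ² + n·σ₀²) = (1·16.51 + 20.3401·97.5)/123.0406 = 1999.66975/123.0406 = 16.2521.

16.2521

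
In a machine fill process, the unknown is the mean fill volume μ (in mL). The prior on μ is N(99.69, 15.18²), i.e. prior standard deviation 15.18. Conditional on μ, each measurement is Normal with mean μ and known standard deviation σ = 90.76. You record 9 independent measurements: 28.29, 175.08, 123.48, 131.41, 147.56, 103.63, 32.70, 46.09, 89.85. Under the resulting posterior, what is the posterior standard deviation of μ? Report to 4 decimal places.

For Normal data with known variance σ², a Normal(μ₀, σ₀²) prior on μ is conjugate. Posterior precision = 1/σ₀² + n/σ²; posterior mean is the precision-weighted average of μ₀ and x̄.
σ₀² = 15.18² = 230.4324, σ² = 90.76² = 8237.3776; σ² + n·σ₀² = 8237.3776 + 9·230.4324 = 10311.2692.
Posterior precision = 1/σ₀² + n/σ² = 1/230.4324 + 9/8237.3776 = (σ² + n·σ₀²)/(σ₀²σ²) = 10311.2692/(230.4324·8237.3776); posterior variance σₙ² = σ₀²σ²/(σ² + n·σ₀²) = 230.4324·8237.3776/10311.2692 = 184.085844.
Posterior SD = √σₙ² = √(230.4324·8237.3776/10311.2692) = 13.5678.

13.5678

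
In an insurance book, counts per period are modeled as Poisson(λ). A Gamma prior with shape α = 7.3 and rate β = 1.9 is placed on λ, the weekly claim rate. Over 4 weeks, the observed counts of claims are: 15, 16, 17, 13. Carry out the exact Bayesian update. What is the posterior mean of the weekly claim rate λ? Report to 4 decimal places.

With a Gamma(shape α, rate β) prior, the Poisson likelihood is conjugate: the posterior is Gamma(α + ΣXᵢ, β + n).
Sum of counts S = 61 over n = 4 weeks.
Posterior: Gamma(α+S, β+n) = Gamma(7.3+61, 1.9+4) = Gamma(68.3, 5.9).
Posterior mean = α/β = 68.3/5.9 = 11.5763.

11.5763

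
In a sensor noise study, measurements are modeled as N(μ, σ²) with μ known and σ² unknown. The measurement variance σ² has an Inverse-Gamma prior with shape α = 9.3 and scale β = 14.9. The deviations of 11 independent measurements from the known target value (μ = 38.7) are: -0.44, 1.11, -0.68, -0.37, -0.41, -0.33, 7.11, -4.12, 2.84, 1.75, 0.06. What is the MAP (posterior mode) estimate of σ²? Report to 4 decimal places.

3.5051

With known mean μ and an Inverse-Gamma(α, β) prior on σ², the Normal likelihood is conjugate: posterior is Inv-Gamma(α + n/2, β + Σ(xᵢ−μ)²/2).
Σ(xᵢ−μ)² = (-0.44)² + (1.11)² + (-0.68)² + (-0.37)² + (-0.41)² + (-0.33)² + (7.11)² + (-4.12)² + (2.84)² + (1.75)² + (0.06)² = 80.9602.
Posterior: Inv-Gamma(9.3 + 11/2, 14.9 + 80.9602/2) = Inv-Gamma(14.80, 55.38010).
Mode = β/(α+1) = 55.38010/15.80 = 3.5051.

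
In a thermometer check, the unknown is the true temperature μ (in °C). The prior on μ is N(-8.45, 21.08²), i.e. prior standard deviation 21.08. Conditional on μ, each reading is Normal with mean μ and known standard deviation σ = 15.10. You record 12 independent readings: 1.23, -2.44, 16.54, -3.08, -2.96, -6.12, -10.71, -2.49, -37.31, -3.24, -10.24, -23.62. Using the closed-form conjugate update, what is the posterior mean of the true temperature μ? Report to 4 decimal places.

-7.0946

For Normal data with known variance σ², a Normal(μ₀, σ₀²) prior on μ is conjugate. Posterior precision = 1/σ₀² + n/σ²; posterior mean is the precision-weighted average of μ₀ and x̄.
Σxᵢ = 1.23 + (-2.44) + 16.54 + (-3.08) + (-2.96) + (-6.12) + (-10.71) + (-2.49) + (-37.31) + (-3.24) + (-10.24) + (-23.62) = -84.44, so n·x̄ = -84.44.
σ₀² = 21.08² = 444.3664, σ² = 15.10² = 228.01; σ² + n·σ₀² = 228.01 + 12·444.3664 = 5560.4068.
Posterior mean = (μ₀/σ₀² + n·x̄/σ²)/(1/σ₀² + n/σ²) = (σ²·μ₀ + σ₀²·n·x̄)/(σ² + n·σ₀²) = (228.01·(-8.45) + 444.3664·(-84.44))/5560.4068 = -39448.983316/5560.4068 = -7.0946.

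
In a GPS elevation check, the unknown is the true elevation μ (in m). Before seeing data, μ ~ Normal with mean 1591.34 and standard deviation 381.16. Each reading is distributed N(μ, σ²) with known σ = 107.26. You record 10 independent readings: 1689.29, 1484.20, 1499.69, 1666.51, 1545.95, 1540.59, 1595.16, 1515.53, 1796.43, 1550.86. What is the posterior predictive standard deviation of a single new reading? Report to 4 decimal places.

112.4551

For Normal data with known variance σ², a Normal(μ₀, σ₀²) prior on μ is conjugate. Posterior precision = 1/σ₀² + n/σ²; posterior mean is the precision-weighted average of μ₀ and x̄.
σ₀² = 381.16² = 145282.9456, σ² = 107.26² = 11504.7076; σ² + n·σ₀² = 11504.7076 + 10·145282.9456 = 1464334.1636.
Posterior precision = 1/σ₀² + n/σ² = 1/145282.9456 + 10/11504.7076 = (σ² + n·σ₀²)/(σ₀²σ²) = 1464334.1636/(145282.9456·11504.7076); posterior variance σₙ² = σ₀²σ²/(σ² + n·σ₀²) = 145282.9456·11504.7076/1464334.1636 = 1141.431956.
Predictive variance for one new observation = σₙ² + σ² = 145282.9456·11504.7076/1464334.1636 + 11504.7076 = σ²·(σ₀² + 1464334.1636)/1464334.1636 = 11504.7076·1609617.1092/1464334.1636 = 12646.139556; SD = √(11504.7076·1609617.1092/1464334.1636) = 112.4551.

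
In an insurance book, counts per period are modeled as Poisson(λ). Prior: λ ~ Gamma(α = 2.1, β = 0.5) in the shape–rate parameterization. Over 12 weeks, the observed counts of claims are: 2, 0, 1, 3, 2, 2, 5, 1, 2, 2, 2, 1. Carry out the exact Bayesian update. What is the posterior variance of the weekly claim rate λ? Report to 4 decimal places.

0.1606

With a Gamma(shape α, rate β) prior, the Poisson likelihood is conjugate: the posterior is Gamma(α + ΣXᵢ, β + n).
Sum of counts S = 23 over n = 12 weeks.
Posterior: Gamma(α+S, β+n) = Gamma(2.1+23, 0.5+12) = Gamma(25.1, 12.5).
Var = α/β² = 25.1/12.5² = 0.1606.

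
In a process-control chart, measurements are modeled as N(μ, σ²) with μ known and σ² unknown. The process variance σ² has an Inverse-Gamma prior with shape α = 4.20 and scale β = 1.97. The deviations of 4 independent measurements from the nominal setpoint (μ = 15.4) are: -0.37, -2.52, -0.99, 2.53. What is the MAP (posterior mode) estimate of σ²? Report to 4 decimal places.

With known mean μ and an Inverse-Gamma(α, β) prior on σ², the Normal likelihood is conjugate: posterior is Inv-Gamma(α + n/2, β + Σ(xᵢ−μ)²/2).
Σ(xᵢ−μ)² = (-0.37)² + (-2.52)² + (-0.99)² + (2.53)² = 13.8683.
Posterior: Inv-Gamma(4.20 + 4/2, 1.97 + 13.8683/2) = Inv-Gamma(6.20, 8.90415).
Mode = β/(α+1) = 8.90415/7.20 = 1.2367.

1.2367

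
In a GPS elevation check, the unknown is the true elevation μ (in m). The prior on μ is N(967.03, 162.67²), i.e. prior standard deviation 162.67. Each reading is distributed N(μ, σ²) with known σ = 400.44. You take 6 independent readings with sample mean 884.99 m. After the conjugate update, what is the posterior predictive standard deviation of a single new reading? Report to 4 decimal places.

416.7116

For Normal data with known variance σ², a Normal(μ₀, σ₀²) prior on μ is conjugate. Posterior precision = 1/σ₀² + n/σ²; posterior mean is the precision-weighted average of μ₀ and x̄.
σ₀² = 162.67² = 26461.5289, σ² = 400.44² = 160352.1936; σ² + n·σ₀² = 160352.1936 + 6·26461.5289 = 319121.367.
Posterior precision = 1/σ₀² + n/σ² = 1/26461.5289 + 6/160352.1936 = (σ² + n·σ₀²)/(σ₀²σ²) = 319121.367/(26461.5289·160352.1936); posterior variance σₙ² = σ₀²σ²/(σ² + n·σ₀²) = 26461.5289·160352.1936/319121.367 = 13296.396431.
Predictive variance for one new observation = σₙ² + σ² = 26461.5289·160352.1936/319121.367 + 160352.1936 = σ²·(σ₀² + 319121.367)/319121.367 = 160352.1936·345582.8959/319121.367 = 173648.590031; SD = √(160352.1936·345582.8959/319121.367) = 416.7116.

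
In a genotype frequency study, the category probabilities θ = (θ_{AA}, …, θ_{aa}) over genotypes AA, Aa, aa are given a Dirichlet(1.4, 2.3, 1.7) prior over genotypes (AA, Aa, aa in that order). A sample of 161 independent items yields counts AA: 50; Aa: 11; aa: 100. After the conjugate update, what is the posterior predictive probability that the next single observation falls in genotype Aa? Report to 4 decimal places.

0.0799

The Dirichlet prior is conjugate to the Multinomial likelihood: each posterior αⱼ = prior αⱼ + observed count nⱼ.
Posterior concentration: (51.4, 13.3, 101.7), total = 166.4.
P(next = Aa | data) = α_{Aa}/Σα = 0.0799.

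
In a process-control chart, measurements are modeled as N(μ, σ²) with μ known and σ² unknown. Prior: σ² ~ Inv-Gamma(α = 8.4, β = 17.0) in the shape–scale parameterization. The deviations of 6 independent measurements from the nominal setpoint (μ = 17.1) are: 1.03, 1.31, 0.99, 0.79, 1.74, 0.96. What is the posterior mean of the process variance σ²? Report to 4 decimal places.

With known mean μ and an Inverse-Gamma(α, β) prior on σ², the Normal likelihood is conjugate: posterior is Inv-Gamma(α + n/2, β + Σ(xᵢ−μ)²/2).
Σ(xᵢ−μ)² = (1.03)² + (1.31)² + (0.99)² + (0.79)² + (1.74)² + (0.96)² = 8.3304.
Posterior: Inv-Gamma(8.4 + 6/2, 17.0 + 8.3304/2) = Inv-Gamma(11.40, 21.16520).
E[σ²|data] = β/(α−1) = 21.16520/10.40 = 2.0351.

2.0351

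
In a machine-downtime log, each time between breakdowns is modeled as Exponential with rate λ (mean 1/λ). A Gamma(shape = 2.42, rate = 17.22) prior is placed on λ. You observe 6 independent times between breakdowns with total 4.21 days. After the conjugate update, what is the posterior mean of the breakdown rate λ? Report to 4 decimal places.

With a Gamma(shape α, rate β) prior on the exponential rate λ, the posterior after n observations with total T = Σxᵢ is Gamma(α+n, β+T).
Posterior: Gamma(2.42+6, 17.22+4.21) = Gamma(8.42, 21.43).
Posterior mean of λ = α/β = 8.42/21.43 = 0.3929.

0.3929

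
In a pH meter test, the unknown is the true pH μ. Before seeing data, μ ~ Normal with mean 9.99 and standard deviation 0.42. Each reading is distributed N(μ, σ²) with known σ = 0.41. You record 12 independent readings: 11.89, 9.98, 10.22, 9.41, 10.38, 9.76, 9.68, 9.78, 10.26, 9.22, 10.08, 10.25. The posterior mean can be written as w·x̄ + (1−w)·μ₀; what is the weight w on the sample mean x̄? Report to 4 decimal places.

0.9264

For Normal data with known variance σ², a Normal(μ₀, σ₀²) prior on μ is conjugate. Posterior precision = 1/σ₀² + n/σ²; posterior mean is the precision-weighted average of μ₀ and x̄.
σ₀² = 0.42² = 0.1764, σ² = 0.41² = 0.1681. Prior precision 1/σ₀² = 1/0.1764; data precision n/σ² = 12/0.1681.
w = (n/σ²)/(1/σ₀² + n/σ²) = n·σ₀²/(σ² + n·σ₀²) = 12·0.1764/(0.1681 + 12·0.1764) = 2.1168/2.2849 = 0.9264.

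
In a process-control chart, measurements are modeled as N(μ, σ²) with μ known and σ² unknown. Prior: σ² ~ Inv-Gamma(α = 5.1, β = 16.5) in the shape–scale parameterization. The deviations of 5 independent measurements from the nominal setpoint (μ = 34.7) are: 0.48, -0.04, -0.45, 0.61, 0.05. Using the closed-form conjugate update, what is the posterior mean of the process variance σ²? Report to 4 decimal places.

With known mean μ and an Inverse-Gamma(α, β) prior on σ², the Normal likelihood is conjugate: posterior is Inv-Gamma(α + n/2, β + Σ(xᵢ−μ)²/2).
Σ(xᵢ−μ)² = (0.48)² + (-0.04)² + (-0.45)² + (0.61)² + (0.05)² = 0.8091.
Posterior: Inv-Gamma(5.1 + 5/2, 16.5 + 0.8091/2) = Inv-Gamma(7.60, 16.90455).
E[σ²|data] = β/(α−1) = 16.90455/6.60 = 2.5613.

2.5613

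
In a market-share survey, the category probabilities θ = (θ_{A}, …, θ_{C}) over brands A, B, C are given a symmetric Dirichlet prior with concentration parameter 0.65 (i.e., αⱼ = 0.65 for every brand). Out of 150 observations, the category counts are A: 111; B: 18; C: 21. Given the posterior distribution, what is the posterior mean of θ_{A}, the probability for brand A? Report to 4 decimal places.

0.7348

The Dirichlet prior is conjugate to the Multinomial likelihood: each posterior αⱼ = prior αⱼ + observed count nⱼ.
Posterior concentration: (111.65, 18.65, 21.65), total = 151.95.
E[θ_{A}|data] = α_{A}/Σα = 111.65/151.95 = 0.7348.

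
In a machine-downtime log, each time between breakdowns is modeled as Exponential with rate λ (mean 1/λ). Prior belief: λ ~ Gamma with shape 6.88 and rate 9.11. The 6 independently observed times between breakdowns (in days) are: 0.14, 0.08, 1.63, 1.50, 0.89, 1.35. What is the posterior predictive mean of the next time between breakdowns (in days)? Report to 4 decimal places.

1.2374

With a Gamma(shape α, rate β) prior on the exponential rate λ, the posterior after n observations with total T = Σxᵢ is Gamma(α+n, β+T).
Sum of observations T = 5.59 days; n = 6.
Posterior: Gamma(6.88+6, 9.11+5.59) = Gamma(12.88, 14.70).
The predictive distribution for the next observation is Lomax; its mean is β/(α−1) = 14.70/11.88 = 1.2374.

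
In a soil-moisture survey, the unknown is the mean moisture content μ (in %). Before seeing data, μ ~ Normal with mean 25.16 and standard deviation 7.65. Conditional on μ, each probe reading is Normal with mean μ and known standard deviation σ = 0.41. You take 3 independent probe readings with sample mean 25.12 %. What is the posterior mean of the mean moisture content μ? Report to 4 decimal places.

25.1200

For Normal data with known variance σ², a Normal(μ₀, σ₀²) prior on μ is conjugate. Posterior precision = 1/σ₀² + n/σ²; posterior mean is the precision-weighted average of μ₀ and x̄.
n·x̄ = 3·25.12 = 75.36.
σ₀² = 7.65² = 58.5225, σ² = 0.41² = 0.1681; σ² + n·σ₀² = 0.1681 + 3·58.5225 = 175.7356.
Posterior mean = (μ₀/σ₀² + n·x̄/σ²)/(1/σ₀² + n/σ²) = (σ²·μ₀ + σ₀²·n·x̄)/(σ² + n·σ₀²) = (0.1681·25.16 + 58.5225·75.36)/175.7356 = 4414.484996/175.7356 = 25.1200.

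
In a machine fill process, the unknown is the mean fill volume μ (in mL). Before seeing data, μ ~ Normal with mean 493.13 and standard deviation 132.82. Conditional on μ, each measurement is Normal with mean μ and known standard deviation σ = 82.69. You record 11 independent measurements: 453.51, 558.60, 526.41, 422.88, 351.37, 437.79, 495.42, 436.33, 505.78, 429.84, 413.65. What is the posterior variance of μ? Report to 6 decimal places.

600.445980

For Normal data with known variance σ², a Normal(μ₀, σ₀²) prior on μ is conjugate. Posterior precision = 1/σ₀² + n/σ²; posterior mean is the precision-weighted average of μ₀ and x̄.
σ₀² = 132.82² = 17641.1524, σ² = 82.69² = 6837.6361; σ² + n·σ₀² = 6837.6361 + 11·17641.1524 = 200890.3125.
Posterior precision = 1/σ₀² + n/σ² = 1/17641.1524 + 11/6837.6361 = (σ² + n·σ₀²)/(σ₀²σ²) = 200890.3125/(17641.1524·6837.6361); posterior variance σₙ² = σ₀²σ²/(σ² + n·σ₀²) = 17641.1524·6837.6361/200890.3125 = 600.445980.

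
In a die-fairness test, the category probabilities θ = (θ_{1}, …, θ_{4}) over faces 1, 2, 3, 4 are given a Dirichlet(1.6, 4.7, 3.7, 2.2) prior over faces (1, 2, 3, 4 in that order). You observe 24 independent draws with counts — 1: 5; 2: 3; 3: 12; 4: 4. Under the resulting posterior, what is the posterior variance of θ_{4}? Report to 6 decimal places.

The Dirichlet prior is conjugate to the Multinomial likelihood: each posterior αⱼ = prior αⱼ + observed count nⱼ.
Posterior concentration: (6.6, 7.7, 15.7, 6.2), total = 36.2.
Var[θ_j] = α_j(Σα−α_j)/((Σα)²(Σα+1)) = 6.2·30.0/(36.2²·37.2) = 0.003816.

0.003816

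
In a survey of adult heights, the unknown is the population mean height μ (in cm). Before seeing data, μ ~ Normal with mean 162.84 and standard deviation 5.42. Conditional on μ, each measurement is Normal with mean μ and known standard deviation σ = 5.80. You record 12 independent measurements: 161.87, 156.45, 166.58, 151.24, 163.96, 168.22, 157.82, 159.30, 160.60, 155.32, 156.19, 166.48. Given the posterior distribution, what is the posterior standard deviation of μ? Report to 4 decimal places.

For Normal data with known variance σ², a Normal(μ₀, σ₀²) prior on μ is conjugate. Posterior precision = 1/σ₀² + n/σ²; posterior mean is the precision-weighted average of μ₀ and x̄.
σ₀² = 5.42² = 29.3764, σ² = 5.80² = 33.64; σ² + n·σ₀² = 33.64 + 12·29.3764 = 386.1568.
Posterior precision = 1/σ₀² + n/σ² = 1/29.3764 + 12/33.64 = (σ² + n·σ₀²)/(σ₀²σ²) = 386.1568/(29.3764·33.64); posterior variance σₙ² = σ₀²σ²/(σ² + n·σ₀²) = 29.3764·33.64/386.1568 = 2.559121.
Posterior SD = √σₙ² = √(29.3764·33.64/386.1568) = 1.5997.

1.5997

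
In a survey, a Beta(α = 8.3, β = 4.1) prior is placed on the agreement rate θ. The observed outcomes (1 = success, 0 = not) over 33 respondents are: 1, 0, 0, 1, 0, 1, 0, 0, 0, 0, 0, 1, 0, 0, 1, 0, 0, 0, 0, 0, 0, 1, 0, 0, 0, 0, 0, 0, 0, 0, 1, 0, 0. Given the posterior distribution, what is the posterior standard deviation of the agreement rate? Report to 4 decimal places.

0.0694

The Beta prior is conjugate to a Binomial/Bernoulli likelihood; the update adds successes to α and failures to β.
Posterior: Beta(α+k, β+n−k) = Beta(8.3+7, 4.1+26) = Beta(15.3, 30.1).
Var = αβ/((α+β)²(α+β+1)) = 15.3·30.1/(45.4²·46.4) = 0.00481535; SD = √0.00481535 = 0.0694.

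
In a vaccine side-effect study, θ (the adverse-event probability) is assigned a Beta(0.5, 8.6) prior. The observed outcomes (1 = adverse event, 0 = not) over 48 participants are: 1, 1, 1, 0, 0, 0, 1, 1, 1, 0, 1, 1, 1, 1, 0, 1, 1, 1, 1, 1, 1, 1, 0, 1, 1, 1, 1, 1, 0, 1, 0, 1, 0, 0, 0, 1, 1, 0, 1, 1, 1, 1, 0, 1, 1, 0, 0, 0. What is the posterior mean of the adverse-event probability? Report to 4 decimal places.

0.5692

The Beta prior is conjugate to a Binomial/Bernoulli likelihood; the update adds successes to α and failures to β.
Posterior: Beta(α+k, β+n−k) = Beta(0.5+32, 8.6+16) = Beta(32.5, 24.6).
Posterior mean = α/(α+β) = 32.5/57.1 = 0.5692.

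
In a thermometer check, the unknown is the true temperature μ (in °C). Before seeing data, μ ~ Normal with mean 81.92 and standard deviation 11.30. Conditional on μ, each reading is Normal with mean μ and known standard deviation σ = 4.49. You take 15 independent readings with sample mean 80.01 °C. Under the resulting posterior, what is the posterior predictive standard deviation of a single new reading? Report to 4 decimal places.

For Normal data with known variance σ², a Normal(μ₀, σ₀²) prior on μ is conjugate. Posterior precision = 1/σ₀² + n/σ²; posterior mean is the precision-weighted average of μ₀ and x̄.
σ₀² = 11.30² = 127.69, σ² = 4.49² = 20.1601; σ² + n·σ₀² = 20.1601 + 15·127.69 = 1935.5101.
Posterior precision = 1/σ₀² + n/σ² = 1/127.69 + 15/20.1601 = (σ² + n·σ₀²)/(σ₀²σ²) = 1935.5101/(127.69·20.1601); posterior variance σₙ² = σ₀²σ²/(σ² + n·σ₀²) = 127.69·20.1601/1935.5101 = 1.330008.
Predictive variance for one new observation = σₙ² + σ² = 127.69·20.1601/1935.5101 + 20.1601 = σ²·(σ₀² + 1935.5101)/1935.5101 = 20.1601·2063.2001/1935.5101 = 21.490108; SD = √(20.1601·2063.2001/1935.5101) = 4.6357.

4.6357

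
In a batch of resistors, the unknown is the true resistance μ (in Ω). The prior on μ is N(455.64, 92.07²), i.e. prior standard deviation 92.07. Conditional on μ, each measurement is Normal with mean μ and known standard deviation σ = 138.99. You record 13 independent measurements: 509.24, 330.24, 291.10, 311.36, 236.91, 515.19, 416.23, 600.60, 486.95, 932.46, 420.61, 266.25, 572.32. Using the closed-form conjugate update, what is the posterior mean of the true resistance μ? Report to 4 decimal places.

453.4239

For Normal data with known variance σ², a Normal(μ₀, σ₀²) prior on μ is conjugate. Posterior precision = 1/σ₀² + n/σ²; posterior mean is the precision-weighted average of μ₀ and x̄.
Σxᵢ = 509.24 + 330.24 + 291.10 + 311.36 + 236.91 + 515.19 + 416.23 + 600.60 + 486.95 + 932.46 + 420.61 + 266.25 + 572.32 = 5889.46, so n·x̄ = 5889.46.
σ₀² = 92.07² = 8476.8849, σ² = 138.99² = 19318.2201; σ² + n·σ₀² = 19318.2201 + 13·8476.8849 = 129517.7238.
Posterior mean = (μ₀/σ₀² + n·x̄/σ²)/(1/σ₀² + n/σ²) = (σ²·μ₀ + σ₀²·n·x̄)/(σ² + n·σ₀²) = (19318.2201·455.64 + 8476.8849·5889.46)/129517.7238 = 58726428.349518/129517.7238 = 453.4239.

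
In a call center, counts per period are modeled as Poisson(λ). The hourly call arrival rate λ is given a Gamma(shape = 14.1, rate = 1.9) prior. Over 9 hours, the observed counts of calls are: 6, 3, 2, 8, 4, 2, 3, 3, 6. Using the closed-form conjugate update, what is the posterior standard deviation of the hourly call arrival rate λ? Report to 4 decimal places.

0.6558

With a Gamma(shape α, rate β) prior, the Poisson likelihood is conjugate: the posterior is Gamma(α + ΣXᵢ, β + n).
Sum of counts S = 37 over n = 9 hours.
Posterior: Gamma(α+S, β+n) = Gamma(14.1+37, 1.9+9) = Gamma(51.1, 10.9).
SD = √α/β = √51.1/10.9 = 0.6558.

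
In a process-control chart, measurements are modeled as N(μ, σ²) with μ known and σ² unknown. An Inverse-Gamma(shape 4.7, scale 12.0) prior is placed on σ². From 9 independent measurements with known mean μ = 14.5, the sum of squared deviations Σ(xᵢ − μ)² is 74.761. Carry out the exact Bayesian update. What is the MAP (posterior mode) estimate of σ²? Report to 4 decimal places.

4.8412

With known mean μ and an Inverse-Gamma(α, β) prior on σ², the Normal likelihood is conjugate: posterior is Inv-Gamma(α + n/2, β + Σ(xᵢ−μ)²/2).
Posterior: Inv-Gamma(4.7 + 9/2, 12.0 + 74.761/2) = Inv-Gamma(9.20, 49.3805).
Mode = β/(α+1) = 49.3805/10.20 = 4.8412.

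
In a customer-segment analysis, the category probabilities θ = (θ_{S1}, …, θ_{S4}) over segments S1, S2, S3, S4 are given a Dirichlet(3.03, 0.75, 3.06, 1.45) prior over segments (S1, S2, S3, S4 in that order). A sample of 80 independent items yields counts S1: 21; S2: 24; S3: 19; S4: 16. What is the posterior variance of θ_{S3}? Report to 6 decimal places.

The Dirichlet prior is conjugate to the Multinomial likelihood: each posterior αⱼ = prior αⱼ + observed count nⱼ.
Posterior concentration: (24.03, 24.75, 22.06, 17.45), total = 88.29.
Var[θ_j] = α_j(Σα−α_j)/((Σα)²(Σα+1)) = 22.06·66.23/(88.29²·89.29) = 0.002099.

0.002099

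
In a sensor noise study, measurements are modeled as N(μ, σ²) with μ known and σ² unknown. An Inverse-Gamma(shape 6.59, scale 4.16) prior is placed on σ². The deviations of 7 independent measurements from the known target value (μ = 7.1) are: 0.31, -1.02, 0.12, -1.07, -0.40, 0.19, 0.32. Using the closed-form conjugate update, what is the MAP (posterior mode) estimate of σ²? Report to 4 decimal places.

With known mean μ and an Inverse-Gamma(α, β) prior on σ², the Normal likelihood is conjugate: posterior is Inv-Gamma(α + n/2, β + Σ(xᵢ−μ)²/2).
Σ(xᵢ−μ)² = (0.31)² + (-1.02)² + (0.12)² + (-1.07)² + (-0.40)² + (0.19)² + (0.32)² = 2.5943.
Posterior: Inv-Gamma(6.59 + 7/2, 4.16 + 2.5943/2) = Inv-Gamma(10.09, 5.45715).
Mode = β/(α+1) = 5.45715/11.09 = 0.4921.

0.4921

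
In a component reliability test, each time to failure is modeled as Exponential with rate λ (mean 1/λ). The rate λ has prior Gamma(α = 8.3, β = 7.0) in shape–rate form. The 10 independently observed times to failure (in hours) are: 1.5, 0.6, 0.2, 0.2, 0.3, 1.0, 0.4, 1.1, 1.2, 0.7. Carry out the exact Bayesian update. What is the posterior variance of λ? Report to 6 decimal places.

0.090756

With a Gamma(shape α, rate β) prior on the exponential rate λ, the posterior after n observations with total T = Σxᵢ is Gamma(α+n, β+T).
Sum of observations T = 7.2 hours; n = 10.
Posterior: Gamma(8.3+10, 7.0+7.2) = Gamma(18.3, 14.2).
Var = α/β² = 0.090756.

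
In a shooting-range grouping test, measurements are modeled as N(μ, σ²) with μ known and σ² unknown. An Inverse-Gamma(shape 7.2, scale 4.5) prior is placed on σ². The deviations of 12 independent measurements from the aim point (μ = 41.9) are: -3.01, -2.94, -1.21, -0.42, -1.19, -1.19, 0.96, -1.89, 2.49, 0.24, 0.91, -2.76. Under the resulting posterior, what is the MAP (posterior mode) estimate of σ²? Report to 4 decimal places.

1.7737

With known mean μ and an Inverse-Gamma(α, β) prior on σ², the Normal likelihood is conjugate: posterior is Inv-Gamma(α + n/2, β + Σ(xᵢ−μ)²/2).
Σ(xᵢ−μ)² = (-3.01)² + (-2.94)² + (-1.21)² + (-0.42)² + (-1.19)² + (-1.19)² + (0.96)² + (-1.89)² + (2.49)² + (0.24)² + (0.91)² + (-2.76)² = 41.3735.
Posterior: Inv-Gamma(7.2 + 12/2, 4.5 + 41.3735/2) = Inv-Gamma(13.20, 25.18675).
Mode = β/(α+1) = 25.18675/14.20 = 1.7737.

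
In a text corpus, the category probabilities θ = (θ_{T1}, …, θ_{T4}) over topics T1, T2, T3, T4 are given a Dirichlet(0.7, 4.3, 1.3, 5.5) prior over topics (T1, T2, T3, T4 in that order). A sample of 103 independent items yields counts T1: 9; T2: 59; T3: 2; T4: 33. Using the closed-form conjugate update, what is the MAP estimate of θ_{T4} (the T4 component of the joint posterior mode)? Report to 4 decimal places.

The Dirichlet prior is conjugate to the Multinomial likelihood: each posterior αⱼ = prior αⱼ + observed count nⱼ.
Posterior concentration: (9.7, 63.3, 3.3, 38.5), total = 114.8.
Joint mode component: (α_{T4}−1)/(Σα−K) = 37.5/110.8 = 0.3384.

0.3384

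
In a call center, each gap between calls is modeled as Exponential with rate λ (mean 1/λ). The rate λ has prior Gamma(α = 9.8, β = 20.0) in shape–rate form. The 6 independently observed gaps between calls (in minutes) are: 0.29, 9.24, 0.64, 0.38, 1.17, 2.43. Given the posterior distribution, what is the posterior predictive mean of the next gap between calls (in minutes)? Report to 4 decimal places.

2.3074

With a Gamma(shape α, rate β) prior on the exponential rate λ, the posterior after n observations with total T = Σxᵢ is Gamma(α+n, β+T).
Sum of observations T = 14.15 minutes; n = 6.
Posterior: Gamma(9.8+6, 20.0+14.15) = Gamma(15.8, 34.15).
The predictive distribution for the next observation is Lomax; its mean is β/(α−1) = 34.15/14.8 = 2.3074.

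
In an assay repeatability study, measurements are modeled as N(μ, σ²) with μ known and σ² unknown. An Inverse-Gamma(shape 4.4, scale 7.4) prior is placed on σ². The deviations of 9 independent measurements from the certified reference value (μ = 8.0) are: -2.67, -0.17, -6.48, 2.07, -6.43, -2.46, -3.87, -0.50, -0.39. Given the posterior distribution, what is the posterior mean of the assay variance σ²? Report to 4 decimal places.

With known mean μ and an Inverse-Gamma(α, β) prior on σ², the Normal likelihood is conjugate: posterior is Inv-Gamma(α + n/2, β + Σ(xᵢ−μ)²/2).
Σ(xᵢ−μ)² = (-2.67)² + (-0.17)² + (-6.48)² + (2.07)² + (-6.43)² + (-2.46)² + (-3.87)² + (-0.50)² + (-0.39)² = 116.2086.
Posterior: Inv-Gamma(4.4 + 9/2, 7.4 + 116.2086/2) = Inv-Gamma(8.90, 65.50430).
E[σ²|data] = β/(α−1) = 65.50430/7.90 = 8.2917.

8.2917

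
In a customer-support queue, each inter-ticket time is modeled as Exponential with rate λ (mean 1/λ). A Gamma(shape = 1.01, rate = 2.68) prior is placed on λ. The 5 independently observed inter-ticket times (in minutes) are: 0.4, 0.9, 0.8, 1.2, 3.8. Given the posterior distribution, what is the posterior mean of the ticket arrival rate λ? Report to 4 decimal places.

With a Gamma(shape α, rate β) prior on the exponential rate λ, the posterior after n observations with total T = Σxᵢ is Gamma(α+n, β+T).
Sum of observations T = 7.1 minutes; n = 5.
Posterior: Gamma(1.01+5, 2.68+7.1) = Gamma(6.01, 9.78).
Posterior mean of λ = α/β = 6.01/9.78 = 0.6145.

0.6145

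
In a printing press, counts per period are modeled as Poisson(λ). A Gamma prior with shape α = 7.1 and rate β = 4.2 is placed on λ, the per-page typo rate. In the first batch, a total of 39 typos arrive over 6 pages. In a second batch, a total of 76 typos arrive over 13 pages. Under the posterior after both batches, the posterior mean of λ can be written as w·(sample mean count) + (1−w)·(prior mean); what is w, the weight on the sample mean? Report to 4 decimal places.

With a Gamma(shape α, rate β) prior, the Poisson likelihood is conjugate: the posterior is Gamma(α + ΣXᵢ, β + n).
Total number of pages: n = 6 + 13 = 19.
Posterior mean = (α₀+S)/(β₀+n) = [n/(β₀+n)]·(S/n) + [β₀/(β₀+n)]·(α₀/β₀), so only n and β₀ enter the weight.
Weight on data w = n/(β₀+n) = 19/(4.2+19) = 19/23.2 = 0.8190.

0.8190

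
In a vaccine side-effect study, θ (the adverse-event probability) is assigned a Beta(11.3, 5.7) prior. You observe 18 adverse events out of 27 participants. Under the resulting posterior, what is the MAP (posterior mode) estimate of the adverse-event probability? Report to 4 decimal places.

0.6738

The Beta prior is conjugate to a Binomial/Bernoulli likelihood; the update adds successes to α and failures to β.
Posterior: Beta(α+k, β+n−k) = Beta(11.3+18, 5.7+9) = Beta(29.3, 14.7).
Mode of Beta(a,b) for a,b>1 is (a−1)/(a+b−2) = 28.3/42.0 = 0.6738.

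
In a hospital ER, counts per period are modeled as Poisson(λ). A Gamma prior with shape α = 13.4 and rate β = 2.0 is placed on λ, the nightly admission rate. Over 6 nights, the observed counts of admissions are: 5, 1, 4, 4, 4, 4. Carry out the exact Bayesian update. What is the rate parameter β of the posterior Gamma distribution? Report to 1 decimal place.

With a Gamma(shape α, rate β) prior, the Poisson likelihood is conjugate: the posterior is Gamma(α + ΣXᵢ, β + n).
Sum of counts S = 22 over n = 6 nights.
Posterior: Gamma(α+S, β+n) = Gamma(13.4+22, 2.0+6) = Gamma(35.4, 8.0).
Posterior β = 8.0.

8.0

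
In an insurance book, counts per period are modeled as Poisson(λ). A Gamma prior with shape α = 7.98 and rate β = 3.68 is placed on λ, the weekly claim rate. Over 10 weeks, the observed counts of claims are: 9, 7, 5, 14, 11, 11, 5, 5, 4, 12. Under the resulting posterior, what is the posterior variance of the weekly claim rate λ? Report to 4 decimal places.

With a Gamma(shape α, rate β) prior, the Poisson likelihood is conjugate: the posterior is Gamma(α + ΣXᵢ, β + n).
Sum of counts S = 83 over n = 10 weeks.
Posterior: Gamma(α+S, β+n) = Gamma(7.98+83, 3.68+10) = Gamma(90.98, 13.68).
Var = α/β² = 90.98/13.68² = 0.4862.

0.4862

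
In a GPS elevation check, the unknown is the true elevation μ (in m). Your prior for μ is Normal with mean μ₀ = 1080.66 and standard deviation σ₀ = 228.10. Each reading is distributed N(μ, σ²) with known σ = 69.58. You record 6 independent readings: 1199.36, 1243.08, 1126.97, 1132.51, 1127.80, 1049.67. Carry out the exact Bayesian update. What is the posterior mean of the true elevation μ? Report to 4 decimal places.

1145.5585

For Normal data with known variance σ², a Normal(μ₀, σ₀²) prior on μ is conjugate. Posterior precision = 1/σ₀² + n/σ²; posterior mean is the precision-weighted average of μ₀ and x̄.
Σxᵢ = 1199.36 + 1243.08 + 1126.97 + 1132.51 + 1127.80 + 1049.67 = 6879.39, so n·x̄ = 6879.39.
σ₀² = 228.10² = 52029.61, σ² = 69.58² = 4841.3764; σ² + n·σ₀² = 4841.3764 + 6·52029.61 = 317019.0364.
Posterior mean = (μ₀/σ₀² + n·x̄/σ²)/(1/σ₀² + n/σ²) = (σ²·μ₀ + σ₀²·n·x̄)/(σ² + n·σ₀²) = (4841.3764·1080.66 + 52029.61·6879.39)/317019.0364 = 363163860.558324/317019.0364 = 1145.5585.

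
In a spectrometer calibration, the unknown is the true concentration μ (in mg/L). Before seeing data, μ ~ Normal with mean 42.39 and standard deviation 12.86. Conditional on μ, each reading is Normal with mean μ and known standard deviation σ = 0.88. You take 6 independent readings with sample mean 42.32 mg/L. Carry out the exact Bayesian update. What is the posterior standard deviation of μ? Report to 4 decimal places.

0.3591

For Normal data with known variance σ², a Normal(μ₀, σ₀²) prior on μ is conjugate. Posterior precision = 1/σ₀² + n/σ²; posterior mean is the precision-weighted average of μ₀ and x̄.
σ₀² = 12.86² = 165.3796, σ² = 0.88² = 0.7744; σ² + n·σ₀² = 0.7744 + 6·165.3796 = 993.052.
Posterior precision = 1/σ₀² + n/σ² = 1/165.3796 + 6/0.7744 = (σ² + n·σ₀²)/(σ₀²σ²) = 993.052/(165.3796·0.7744); posterior variance σₙ² = σ₀²σ²/(σ² + n·σ₀²) = 165.3796·0.7744/993.052 = 0.128966.
Posterior SD = √σₙ² = √(165.3796·0.7744/993.052) = 0.3591.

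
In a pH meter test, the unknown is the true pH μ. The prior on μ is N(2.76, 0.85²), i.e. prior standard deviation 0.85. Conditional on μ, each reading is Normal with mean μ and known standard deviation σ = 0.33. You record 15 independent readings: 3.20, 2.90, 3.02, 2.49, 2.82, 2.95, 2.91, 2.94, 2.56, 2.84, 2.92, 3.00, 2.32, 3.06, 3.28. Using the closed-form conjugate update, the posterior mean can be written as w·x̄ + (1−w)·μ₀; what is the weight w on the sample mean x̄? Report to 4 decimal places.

For Normal data with known variance σ², a Normal(μ₀, σ₀²) prior on μ is conjugate. Posterior precision = 1/σ₀² + n/σ²; posterior mean is the precision-weighted average of μ₀ and x̄.
σ₀² = 0.85² = 0.7225, σ² = 0.33² = 0.1089. Prior precision 1/σ₀² = 1/0.7225; data precision n/σ² = 15/0.1089.
w = (n/σ²)/(1/σ₀² + n/σ²) = n·σ₀²/(σ² + n·σ₀²) = 15·0.7225/(0.1089 + 15·0.7225) = 10.8375/10.9464 = 0.9901.

0.9901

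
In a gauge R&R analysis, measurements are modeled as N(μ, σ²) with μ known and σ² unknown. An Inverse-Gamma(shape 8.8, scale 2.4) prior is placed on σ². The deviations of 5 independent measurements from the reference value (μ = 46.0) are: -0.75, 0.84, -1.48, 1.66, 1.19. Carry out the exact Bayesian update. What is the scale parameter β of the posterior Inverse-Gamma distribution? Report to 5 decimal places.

With known mean μ and an Inverse-Gamma(α, β) prior on σ², the Normal likelihood is conjugate: posterior is Inv-Gamma(α + n/2, β + Σ(xᵢ−μ)²/2).
Σ(xᵢ−μ)² = (-0.75)² + (0.84)² + (-1.48)² + (1.66)² + (1.19)² = 7.6302.
Posterior: Inv-Gamma(8.8 + 5/2, 2.4 + 7.6302/2) = Inv-Gamma(11.30, 6.21510).
Posterior β = 6.21510.

6.21510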